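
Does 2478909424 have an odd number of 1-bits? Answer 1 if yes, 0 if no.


0b10010011110000010010011111110000 has 15 ones => parity 1

1


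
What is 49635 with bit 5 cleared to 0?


49635 & ~(1 << 5) = 49603

49603


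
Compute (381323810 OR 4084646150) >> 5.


Step 1: 381323810 | 4084646150 = 4160670502
Step 2: 4160670502 >> 5 = 130020953

130020953


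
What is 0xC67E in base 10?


C67E hex = 50814 decimal

50814


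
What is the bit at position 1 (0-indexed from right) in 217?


0b11011001, position 1 = 0

0


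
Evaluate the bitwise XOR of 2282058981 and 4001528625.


0b10001000000001010111010011100101 ^ 0b11101110100000100111101100110001 = 0b1100110100001110000111111010100 = 1720127444

1720127444


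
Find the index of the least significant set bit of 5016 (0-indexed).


0b1001110011000. Lowest set bit at position 3

3


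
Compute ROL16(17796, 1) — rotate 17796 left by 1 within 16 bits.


Rotate 0b100010110000100 left by 1 (16-bit) = 0b1000101100001000 = 35592

35592


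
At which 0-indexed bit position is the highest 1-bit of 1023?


0b1111111111. Highest set bit at position 9

9


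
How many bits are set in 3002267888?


0b10110010111100101111100011110000 has 18 set bits

18


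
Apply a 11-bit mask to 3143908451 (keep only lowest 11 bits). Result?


3143908451 & 2047 = 1123

1123


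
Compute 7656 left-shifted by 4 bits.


0b1110111101000 << 4 = 0b11101111010000000 = 122496

122496


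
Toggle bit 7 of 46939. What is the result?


46939 ^ (1 << 7) = 46939 ^ 128 = 47067

47067


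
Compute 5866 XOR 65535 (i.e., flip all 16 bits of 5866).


5866 ^ 65535 = 59669

59669


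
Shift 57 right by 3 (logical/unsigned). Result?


0b111001 >> 3 = 0b111 = 7

7


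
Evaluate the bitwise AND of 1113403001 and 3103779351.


0b1000010010111010010111001111001 & 0b10111000111111111110101000010111 = 0b10111010010101000010001 = 6105617

6105617


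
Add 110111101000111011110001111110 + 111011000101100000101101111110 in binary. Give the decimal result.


110111101000111011110001111110 + 111011000101100000101101111110 = 1110010101110011100011111111100 = 1924777980

1924777980


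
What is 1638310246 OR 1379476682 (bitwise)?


0b1100001101001101010000101100110 | 0b1010010001110010010010011001010 = 0b1110011101111111010010111101110 = 1941939694

1941939694


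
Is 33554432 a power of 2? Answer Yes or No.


0b10000000000000000000000000. Only one bit set => Yes

Yes


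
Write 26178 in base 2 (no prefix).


26178 = 110011001000010 in binary

110011001000010


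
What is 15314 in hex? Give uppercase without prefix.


15314 = 3BD2 hex

3BD2


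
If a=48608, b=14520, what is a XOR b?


48608 ^ 14520 = 34136

34136


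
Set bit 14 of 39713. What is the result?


39713 | (1 << 14) = 39713 | 16384 = 56097

56097


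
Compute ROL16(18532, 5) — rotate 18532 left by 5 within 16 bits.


Rotate 0b100100001100100 left by 5 (16-bit) = 0b110010001001 = 3209

3209


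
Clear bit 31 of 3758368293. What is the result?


3758368293 & ~(1 << 31) = 1610884645

1610884645


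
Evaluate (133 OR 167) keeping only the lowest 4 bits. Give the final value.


Step 1: 133 | 167 = 167
Step 2: 167 & 15 = 7

7


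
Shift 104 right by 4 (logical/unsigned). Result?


0b1101000 >> 4 = 0b110 = 6

6


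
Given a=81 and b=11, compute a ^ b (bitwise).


81 ^ 11 = 90

90


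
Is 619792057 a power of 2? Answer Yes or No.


0b100100111100010100011010111001. Multiple bits set => No

No


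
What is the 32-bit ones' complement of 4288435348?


4288435348 ^ 4294967295 = 6531947

6531947


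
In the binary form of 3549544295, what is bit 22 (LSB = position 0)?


0b11010011100100011011111101100111, position 22 = 0

0


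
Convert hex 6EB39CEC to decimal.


6EB39CEC hex = 1857264876 decimal

1857264876


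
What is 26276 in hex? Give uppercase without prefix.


26276 = 66A4 hex

66A4


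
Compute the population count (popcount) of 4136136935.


0b11110110100010000111000011100111 has 17 set bits

17


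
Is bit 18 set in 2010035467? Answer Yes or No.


0b1110111110011101011010100001011, bit 18 = 1. Yes

Yes


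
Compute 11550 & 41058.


0b10110100011110 & 0b1010000001100010 = 0b10000000000010 = 8194

8194


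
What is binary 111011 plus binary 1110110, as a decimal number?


111011 + 1110110 = 10110001 = 177

177


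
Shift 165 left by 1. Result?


0b10100101 << 1 = 0b101001010 = 330

330


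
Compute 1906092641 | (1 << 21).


1906092641 | (1 << 21) = 1906092641 | 2097152 = 1908189793

1908189793


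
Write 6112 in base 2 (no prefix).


6112 = 1011111100000 in binary

1011111100000


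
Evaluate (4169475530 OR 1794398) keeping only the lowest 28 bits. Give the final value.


Step 1: 4169475530 | 1794398 = 4171195870
Step 2: 4171195870 & 268435455 = 144664030

144664030


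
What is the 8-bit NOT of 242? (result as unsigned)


~0b11110010 = 0b1101 = 13 (8-bit unsigned)

13


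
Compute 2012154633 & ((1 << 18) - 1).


2012154633 & 262143 = 199433

199433


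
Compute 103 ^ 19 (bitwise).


0b1100111 ^ 0b10011 = 0b1110100 = 116

116


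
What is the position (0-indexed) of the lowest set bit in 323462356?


0b10011010001111010010011010100. Lowest set bit at position 2

2


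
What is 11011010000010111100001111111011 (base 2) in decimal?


11011010000010111100001111111011 in decimal = 3658204155

3658204155


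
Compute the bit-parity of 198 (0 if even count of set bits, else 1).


0b11000110 has 4 ones => parity 0

0


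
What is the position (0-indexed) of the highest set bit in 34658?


0b1000011101100010. Highest set bit at position 15

15


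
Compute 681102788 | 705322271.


0b101000100110001100110111000100 | 0b101010000010100101110100011111 = 0b101010100110101101110111011111 = 714792415

714792415


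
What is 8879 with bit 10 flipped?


8879 ^ (1 << 10) = 8879 ^ 1024 = 9903

9903


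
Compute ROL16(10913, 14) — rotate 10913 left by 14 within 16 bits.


Rotate 0b10101010100001 left by 14 (16-bit) = 0b100101010101000 = 19112

19112


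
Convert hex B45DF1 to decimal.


B45DF1 hex = 11820529 decimal

11820529


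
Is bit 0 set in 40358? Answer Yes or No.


0b1001110110100110, bit 0 = 0. No

No


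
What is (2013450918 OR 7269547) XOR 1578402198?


Step 1: 2013450918 | 7269547 = 2020540079
Step 2: 2020540079 ^ 1578402198 = 645562169

645562169


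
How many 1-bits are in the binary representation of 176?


0b10110000 has 3 set bits

3


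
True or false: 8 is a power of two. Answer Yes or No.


0b1000. Only one bit set => Yes

Yes


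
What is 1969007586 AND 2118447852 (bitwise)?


0b1110101010111001010101111100010 & 0b1111110010001001111001011101100 = 0b1110100010001001010001011100000 = 1950655200

1950655200


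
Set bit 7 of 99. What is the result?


99 | (1 << 7) = 99 | 128 = 227

227


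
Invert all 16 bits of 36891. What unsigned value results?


36891 ^ 65535 = 28644

28644


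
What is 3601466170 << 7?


0b11010110101010100000001100111010 << 7 = 0b110101101010101000000011001110100000000 = 460987669760

460987669760


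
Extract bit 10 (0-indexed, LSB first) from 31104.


0b111100110000000, position 10 = 0

0


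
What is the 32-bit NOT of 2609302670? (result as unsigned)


~0b10011011100001101100110010001110 = 0b1100100011110010011001101110001 = 1685664625 (32-bit unsigned)

1685664625


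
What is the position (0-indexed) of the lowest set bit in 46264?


0b1011010010111000. Lowest set bit at position 3

3


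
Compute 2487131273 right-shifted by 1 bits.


0b10010100001111101001110010001001 >> 1 = 0b1001010000111110100111001000100 = 1243565636

1243565636


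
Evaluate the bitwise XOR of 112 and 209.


0b1110000 ^ 0b11010001 = 0b10100001 = 161

161


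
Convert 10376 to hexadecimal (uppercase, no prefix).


10376 = 2888 hex

2888


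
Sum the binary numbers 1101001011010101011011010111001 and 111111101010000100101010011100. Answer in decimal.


1101001011010101011011010111001 + 111111101010000100101010011100 = 10101001000100110000000101010101 = 2836595029

2836595029


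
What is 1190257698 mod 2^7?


1190257698 & 127 = 34

34


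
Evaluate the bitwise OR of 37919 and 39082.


0b1001010000011111 | 0b1001100010101010 = 0b1001110010111111 = 40127

40127


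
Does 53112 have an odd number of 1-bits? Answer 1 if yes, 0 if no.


0b1100111101111000 has 10 ones => parity 0

0


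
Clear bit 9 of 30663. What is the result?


30663 & ~(1 << 9) = 30151

30151


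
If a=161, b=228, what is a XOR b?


161 ^ 228 = 69

69


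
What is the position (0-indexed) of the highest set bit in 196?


0b11000100. Highest set bit at position 7

7


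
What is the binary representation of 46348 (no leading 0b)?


46348 = 1011010100001100 in binary

1011010100001100


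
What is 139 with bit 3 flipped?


139 ^ (1 << 3) = 139 ^ 8 = 131

131


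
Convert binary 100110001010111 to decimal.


100110001010111 in decimal = 19543

19543


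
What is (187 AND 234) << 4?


Step 1: 187 & 234 = 170
Step 2: 170 << 4 = 2720

2720


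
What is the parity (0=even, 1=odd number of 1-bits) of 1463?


0b10110110111 has 8 ones => parity 0

0


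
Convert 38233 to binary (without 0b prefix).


38233 = 1001010101011001 in binary

1001010101011001


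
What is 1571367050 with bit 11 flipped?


1571367050 ^ (1 << 11) = 1571367050 ^ 2048 = 1571365002

1571365002


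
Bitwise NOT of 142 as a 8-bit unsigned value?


~0b10001110 = 0b1110001 = 113 (8-bit unsigned)

113


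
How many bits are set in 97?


0b1100001 has 3 set bits

3


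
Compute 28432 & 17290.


0b110111100010000 & 0b100001110001010 = 0b100001100000000 = 17152

17152


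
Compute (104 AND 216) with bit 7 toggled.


Step 1: 104 & 216 = 72
Step 2: 72 ^ (1 << 7) = 72 ^ 128 = 200

200


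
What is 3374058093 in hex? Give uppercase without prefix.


3374058093 = C91C0A6D hex

C91C0A6D


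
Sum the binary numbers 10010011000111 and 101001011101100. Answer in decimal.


10010011000111 + 101001011101100 = 111011110110011 = 30643

30643


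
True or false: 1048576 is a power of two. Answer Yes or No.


0b100000000000000000000. Only one bit set => Yes

Yes


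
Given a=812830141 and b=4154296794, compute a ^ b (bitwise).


812830141 ^ 4154296794 = 3354346599

3354346599


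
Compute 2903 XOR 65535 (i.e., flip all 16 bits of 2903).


2903 ^ 65535 = 62632

62632


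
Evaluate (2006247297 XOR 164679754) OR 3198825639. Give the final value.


Step 1: 2006247297 ^ 164679754 = 2118399947
Step 2: 2118399947 | 3198825639 = 4277024751

4277024751


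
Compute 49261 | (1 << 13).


49261 | (1 << 13) = 49261 | 8192 = 57453

57453


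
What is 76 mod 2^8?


76 & 255 = 76

76


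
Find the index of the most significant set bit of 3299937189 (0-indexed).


0b11000100101100010000101110100101. Highest set bit at position 31

31


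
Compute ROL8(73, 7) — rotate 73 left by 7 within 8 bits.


Rotate 0b1001001 left by 7 (8-bit) = 0b10100100 = 164

164


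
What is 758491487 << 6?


0b101101001101011010100101011111 << 6 = 0b101101001101011010100101011111000000 = 48543455168

48543455168


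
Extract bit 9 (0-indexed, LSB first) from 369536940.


0b10110000001101010111110101100, position 9 = 1

1


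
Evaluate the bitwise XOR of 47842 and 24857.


0b1011101011100010 ^ 0b110000100011001 = 0b1101101111111011 = 56315

56315


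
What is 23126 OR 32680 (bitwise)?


0b101101001010110 | 0b111111110101000 = 0b111111111111110 = 32766

32766


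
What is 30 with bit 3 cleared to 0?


30 & ~(1 << 3) = 22

22


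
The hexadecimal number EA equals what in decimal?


EA hex = 234 decimal

234


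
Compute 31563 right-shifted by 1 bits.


0b111101101001011 >> 1 = 0b11110110100101 = 15781

15781


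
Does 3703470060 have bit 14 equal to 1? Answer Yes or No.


0b11011100101111100111011111101100, bit 14 = 1. Yes

Yes


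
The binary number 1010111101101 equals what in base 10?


1010111101101 in decimal = 5613

5613


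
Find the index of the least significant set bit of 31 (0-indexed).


0b11111. Lowest set bit at position 0

0


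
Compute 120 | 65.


0b1111000 | 0b1000001 = 0b1111001 = 121

121


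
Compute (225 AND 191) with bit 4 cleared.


Step 1: 225 & 191 = 161
Step 2: 161 & ~(1 << 4) = 161

161


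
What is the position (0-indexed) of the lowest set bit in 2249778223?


0b10000110000110001110010000101111. Lowest set bit at position 0

0


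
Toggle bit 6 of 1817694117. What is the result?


1817694117 ^ (1 << 6) = 1817694117 ^ 64 = 1817694181

1817694181


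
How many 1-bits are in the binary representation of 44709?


0b1010111010100101 has 9 set bits

9


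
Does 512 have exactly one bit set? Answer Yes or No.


0b1000000000. Only one bit set => Yes

Yes


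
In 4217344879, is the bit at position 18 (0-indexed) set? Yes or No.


0b11111011010111111001001101101111, bit 18 = 1. Yes

Yes


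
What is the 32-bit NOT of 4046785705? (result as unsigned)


~0b11110001001101010000110010101001 = 0b1110110010101111001101010110 = 248181590 (32-bit unsigned)

248181590


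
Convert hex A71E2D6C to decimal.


A71E2D6C hex = 2803772780 decimal

2803772780


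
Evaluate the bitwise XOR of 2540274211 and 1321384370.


0b10010111011010011000001000100011 ^ 0b1001110110000101011100110110010 = 0b11011001101010110011101110010001 = 3651877777

3651877777


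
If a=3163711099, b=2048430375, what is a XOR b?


3163711099 ^ 2048430375 = 3330996060

3330996060


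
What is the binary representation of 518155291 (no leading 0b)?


518155291 = 11110111000100110110000011011 in binary

11110111000100110110000011011


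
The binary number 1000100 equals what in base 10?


1000100 in decimal = 68

68


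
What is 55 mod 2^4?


55 & 15 = 7

7


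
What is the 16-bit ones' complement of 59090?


59090 ^ 65535 = 6445

6445


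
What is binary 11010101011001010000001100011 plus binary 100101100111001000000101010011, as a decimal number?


11010101011001010000001100011 + 100101100111001000000101010011 = 1000000010010010010000110110110 = 1078534582

1078534582


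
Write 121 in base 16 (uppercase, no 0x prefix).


121 = 79 hex

79


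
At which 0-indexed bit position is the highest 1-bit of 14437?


0b11100001100101. Highest set bit at position 13

13


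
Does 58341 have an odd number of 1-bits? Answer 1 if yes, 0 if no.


0b1110001111100101 has 10 ones => parity 0

0


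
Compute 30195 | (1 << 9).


30195 | (1 << 9) = 30195 | 512 = 30707

30707


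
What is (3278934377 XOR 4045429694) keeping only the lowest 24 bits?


Step 1: 3278934377 ^ 4045429694 = 844155607
Step 2: 844155607 & 16777215 = 5294807

5294807


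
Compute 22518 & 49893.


0b101011111110110 & 0b1100001011100101 = 0b100001011100100 = 17124

17124


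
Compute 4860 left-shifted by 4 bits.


0b1001011111100 << 4 = 0b10010111111000000 = 77760

77760


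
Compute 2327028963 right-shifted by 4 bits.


0b10001010101100111010010011100011 >> 4 = 0b1000101010110011101001001110 = 145439310

145439310


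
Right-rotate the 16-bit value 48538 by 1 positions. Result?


Rotate 0b1011110110011010 right by 1 (16-bit) = 0b101111011001101 = 24269

24269


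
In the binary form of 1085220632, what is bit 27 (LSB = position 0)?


0b1000000101011110010011100011000, position 27 = 0

0


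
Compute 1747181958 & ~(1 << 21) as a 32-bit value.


1747181958 & ~(1 << 21) = 1745084806

1745084806


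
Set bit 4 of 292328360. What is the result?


292328360 | (1 << 4) = 292328360 | 16 = 292328376

292328376


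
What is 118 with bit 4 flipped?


118 ^ (1 << 4) = 118 ^ 16 = 102

102


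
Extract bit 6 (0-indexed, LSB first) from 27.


0b11011, position 6 = 0

0


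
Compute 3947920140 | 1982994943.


0b11101011010100000111101100001100 | 0b1110110001100100001100111111111 = 0b11111111011100100111101111111111 = 4285692927

4285692927


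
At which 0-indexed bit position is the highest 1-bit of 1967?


0b11110101111. Highest set bit at position 10

10


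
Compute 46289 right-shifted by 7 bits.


0b1011010011010001 >> 7 = 0b101101001 = 361

361


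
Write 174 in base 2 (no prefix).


174 = 10101110 in binary

10101110


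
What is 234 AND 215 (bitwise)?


0b11101010 & 0b11010111 = 0b11000010 = 194

194


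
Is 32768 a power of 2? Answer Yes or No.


0b1000000000000000. Only one bit set => Yes

Yes


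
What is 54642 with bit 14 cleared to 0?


54642 & ~(1 << 14) = 38258

38258


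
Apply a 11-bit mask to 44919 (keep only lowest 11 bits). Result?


44919 & 2047 = 1911

1911


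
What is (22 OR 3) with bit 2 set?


Step 1: 22 | 3 = 23
Step 2: 23 | (1 << 2) = 23 | 4 = 23

23


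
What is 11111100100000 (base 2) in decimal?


11111100100000 in decimal = 16160

16160


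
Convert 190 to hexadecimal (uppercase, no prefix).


190 = BE hex

BE


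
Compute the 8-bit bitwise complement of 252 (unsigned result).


~0b11111100 = 0b11 = 3 (8-bit unsigned)

3


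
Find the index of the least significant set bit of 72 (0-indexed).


0b1001000. Lowest set bit at position 3

3


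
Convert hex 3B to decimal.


3B hex = 59 decimal

59


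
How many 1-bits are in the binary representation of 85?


0b1010101 has 4 set bits

4


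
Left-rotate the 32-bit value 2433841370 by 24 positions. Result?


Rotate 0b10010001000100010111100011011010 left by 24 (32-bit) = 0b11011010100100010001000101111000 = 3666940280

3666940280


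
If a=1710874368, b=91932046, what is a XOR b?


1710874368 ^ 91932046 = 1619204750

1619204750


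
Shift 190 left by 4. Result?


0b10111110 << 4 = 0b101111100000 = 3040

3040


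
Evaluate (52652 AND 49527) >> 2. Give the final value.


Step 1: 52652 & 49527 = 49444
Step 2: 49444 >> 2 = 12361

12361


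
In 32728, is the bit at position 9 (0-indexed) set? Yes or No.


0b111111111011000, bit 9 = 1. Yes

Yes


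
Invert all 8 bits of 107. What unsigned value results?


107 ^ 255 = 148

148


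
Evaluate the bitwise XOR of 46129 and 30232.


0b1011010000110001 ^ 0b111011000011000 = 0b1100001000101001 = 49705

49705


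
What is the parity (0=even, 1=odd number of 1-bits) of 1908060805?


0b1110001101110101011001010000101 has 16 ones => parity 0

0


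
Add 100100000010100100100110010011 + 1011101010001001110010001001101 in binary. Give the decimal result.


100100000010100100100110010011 + 1011101010001001110010001001101 = 10000001010011110010110111100000 = 2169449952

2169449952


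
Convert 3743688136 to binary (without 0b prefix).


3743688136 = 11011111001001000010010111001000 in binary

11011111001001000010010111001000


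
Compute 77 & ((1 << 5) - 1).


77 & 31 = 13

13


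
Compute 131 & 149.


0b10000011 & 0b10010101 = 0b10000001 = 129

129


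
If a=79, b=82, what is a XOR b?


79 ^ 82 = 29

29


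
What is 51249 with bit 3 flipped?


51249 ^ (1 << 3) = 51249 ^ 8 = 51257

51257


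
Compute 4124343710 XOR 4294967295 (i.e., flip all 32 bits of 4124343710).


4124343710 ^ 4294967295 = 170623585

170623585


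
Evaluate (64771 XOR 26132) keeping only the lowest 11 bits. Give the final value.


Step 1: 64771 ^ 26132 = 39703
Step 2: 39703 & 2047 = 791

791


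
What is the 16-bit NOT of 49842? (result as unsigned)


~0b1100001010110010 = 0b11110101001101 = 15693 (16-bit unsigned)

15693


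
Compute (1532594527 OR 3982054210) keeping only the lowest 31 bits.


Step 1: 1532594527 | 3982054210 = 4284078943
Step 2: 4284078943 & 2147483647 = 2136595295

2136595295


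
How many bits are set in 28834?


0b111000010100010 has 6 set bits

6


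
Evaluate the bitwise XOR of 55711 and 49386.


0b1101100110011111 ^ 0b1100000011101010 = 0b1100101110101 = 6517

6517


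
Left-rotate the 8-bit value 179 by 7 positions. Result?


Rotate 0b10110011 left by 7 (8-bit) = 0b11011001 = 217

217


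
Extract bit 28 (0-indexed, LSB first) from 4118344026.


0b11110101011110001111000101011010, position 28 = 1

1


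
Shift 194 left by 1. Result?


0b11000010 << 1 = 0b110000100 = 388

388


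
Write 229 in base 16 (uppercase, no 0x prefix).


229 = E5 hex

E5


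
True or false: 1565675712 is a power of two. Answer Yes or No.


0b1011101010100100101000011000000. Multiple bits set => No

No


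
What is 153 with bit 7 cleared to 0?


153 & ~(1 << 7) = 25

25


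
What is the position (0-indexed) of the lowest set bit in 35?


0b100011. Lowest set bit at position 0

0


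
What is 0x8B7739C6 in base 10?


8B7739C6 hex = 2339846598 decimal

2339846598


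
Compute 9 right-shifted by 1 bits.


0b1001 >> 1 = 0b100 = 4

4


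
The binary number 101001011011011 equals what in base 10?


101001011011011 in decimal = 21211

21211


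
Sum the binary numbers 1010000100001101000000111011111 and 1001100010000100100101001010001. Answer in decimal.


1010000100001101000000111011111 + 1001100010000100100101001010001 = 10011100110010001100110000110000 = 2630405168

2630405168


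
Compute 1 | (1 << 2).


1 | (1 << 2) = 1 | 4 = 5

5


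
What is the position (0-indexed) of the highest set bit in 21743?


0b101010011101111. Highest set bit at position 14

14


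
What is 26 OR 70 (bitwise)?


0b11010 | 0b1000110 = 0b1011110 = 94

94


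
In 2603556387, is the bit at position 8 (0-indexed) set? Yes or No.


0b10011011001011110001111000100011, bit 8 = 0. No

No


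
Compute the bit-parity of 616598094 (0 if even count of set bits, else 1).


0b100100110000001000101001001110 has 11 ones => parity 1

1


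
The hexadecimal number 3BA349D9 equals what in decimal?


3BA349D9 hex = 1000557017 decimal

1000557017


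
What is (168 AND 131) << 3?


Step 1: 168 & 131 = 128
Step 2: 128 << 3 = 1024

1024


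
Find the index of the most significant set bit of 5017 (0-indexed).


0b1001110011001. Highest set bit at position 12

12


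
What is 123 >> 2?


0b1111011 >> 2 = 0b11110 = 30

30


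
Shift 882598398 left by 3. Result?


0b110100100110110110000111111110 << 3 = 0b110100100110110110000111111110000 = 7060787184

7060787184


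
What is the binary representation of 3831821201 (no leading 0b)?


3831821201 = 11100100011001001111001110010001 in binary

11100100011001001111001110010001


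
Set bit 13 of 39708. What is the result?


39708 | (1 << 13) = 39708 | 8192 = 47900

47900


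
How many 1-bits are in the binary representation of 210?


0b11010010 has 4 set bits

4


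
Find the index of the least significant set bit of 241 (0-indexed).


0b11110001. Lowest set bit at position 0

0


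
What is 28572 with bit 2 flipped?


28572 ^ (1 << 2) = 28572 ^ 4 = 28568

28568


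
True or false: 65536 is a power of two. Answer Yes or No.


0b10000000000000000. Only one bit set => Yes

Yes


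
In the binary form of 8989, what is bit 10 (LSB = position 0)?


0b10001100011101, position 10 = 0

0


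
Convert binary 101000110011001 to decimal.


101000110011001 in decimal = 20889

20889


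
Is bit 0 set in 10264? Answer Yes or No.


0b10100000011000, bit 0 = 0. No

No


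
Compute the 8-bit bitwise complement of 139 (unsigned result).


~0b10001011 = 0b1110100 = 116 (8-bit unsigned)

116


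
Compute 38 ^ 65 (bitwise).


0b100110 ^ 0b1000001 = 0b1100111 = 103

103


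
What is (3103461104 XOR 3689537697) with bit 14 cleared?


Step 1: 3103461104 ^ 3689537697 = 1662185041
Step 2: 1662185041 & ~(1 << 14) = 1662168657

1662168657


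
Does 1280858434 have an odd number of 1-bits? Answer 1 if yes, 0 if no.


0b1001100010110000101100101000010 has 12 ones => parity 0

0


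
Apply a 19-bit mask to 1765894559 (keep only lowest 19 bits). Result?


1765894559 & 524287 = 92575

92575


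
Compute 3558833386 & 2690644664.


0b11010100000111110111110011101010 & 0b10100000010111111111101010111000 = 0b10000000000111110111100010101000 = 2149546152

2149546152


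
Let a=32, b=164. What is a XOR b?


32 ^ 164 = 132

132


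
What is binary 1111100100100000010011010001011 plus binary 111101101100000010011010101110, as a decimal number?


1111100100100000010011010001011 + 111101101100000010011010101110 = 10111010010000000100110100111001 = 3124776249

3124776249


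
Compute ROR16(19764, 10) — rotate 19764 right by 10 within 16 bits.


Rotate 0b100110100110100 right by 10 (16-bit) = 0b100110100010011 = 19731

19731


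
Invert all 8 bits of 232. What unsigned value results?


232 ^ 255 = 23

23


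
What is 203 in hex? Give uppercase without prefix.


203 = CB hex

CB


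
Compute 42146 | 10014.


0b1010010010100010 | 0b10011100011110 = 0b1010011110111110 = 42942

42942


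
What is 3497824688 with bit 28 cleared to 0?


3497824688 & ~(1 << 28) = 3229389232

3229389232


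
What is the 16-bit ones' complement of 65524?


65524 ^ 65535 = 11

11


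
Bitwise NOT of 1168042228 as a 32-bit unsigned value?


~0b1000101100111101110100011110100 = 0b10111010011000010001011100001011 = 3126925067 (32-bit unsigned)

3126925067


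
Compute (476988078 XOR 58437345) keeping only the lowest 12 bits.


Step 1: 476988078 ^ 58437345 = 521530447
Step 2: 521530447 & 4095 = 3151

3151


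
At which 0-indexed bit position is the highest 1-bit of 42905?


0b1010011110011001. Highest set bit at position 15

15


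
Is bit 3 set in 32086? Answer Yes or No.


0b111110101010110, bit 3 = 0. No

No


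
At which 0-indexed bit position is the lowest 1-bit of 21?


0b10101. Lowest set bit at position 0

0


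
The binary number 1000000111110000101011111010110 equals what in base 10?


1000000111110000101011111010110 in decimal = 1090017238

1090017238


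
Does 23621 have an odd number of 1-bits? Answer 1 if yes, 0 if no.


0b101110001000101 has 7 ones => parity 1

1


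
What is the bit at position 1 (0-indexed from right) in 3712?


0b111010000000, position 1 = 0

0


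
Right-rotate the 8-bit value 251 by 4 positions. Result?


Rotate 0b11111011 right by 4 (8-bit) = 0b10111111 = 191

191


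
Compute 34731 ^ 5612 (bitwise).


0b1000011110101011 ^ 0b1010111101100 = 0b1001001001000111 = 37447

37447


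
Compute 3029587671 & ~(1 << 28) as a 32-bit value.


3029587671 & ~(1 << 28) = 2761152215

2761152215


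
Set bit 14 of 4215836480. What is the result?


4215836480 | (1 << 14) = 4215836480 | 16384 = 4215852864

4215852864


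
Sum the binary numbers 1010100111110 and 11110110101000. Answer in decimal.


1010100111110 + 11110110101000 = 101001011100110 = 21222

21222


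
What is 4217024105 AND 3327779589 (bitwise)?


0b11111011010110101010111001101001 & 0b11000110010110011110001100000101 = 0b11000010010110001010001000000001 = 3260588545

3260588545


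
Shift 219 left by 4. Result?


0b11011011 << 4 = 0b110110110000 = 3504

3504


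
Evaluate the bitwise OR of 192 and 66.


0b11000000 | 0b1000010 = 0b11000010 = 194

194


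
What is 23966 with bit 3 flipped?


23966 ^ (1 << 3) = 23966 ^ 8 = 23958

23958


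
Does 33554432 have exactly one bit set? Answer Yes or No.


0b10000000000000000000000000. Only one bit set => Yes

Yes


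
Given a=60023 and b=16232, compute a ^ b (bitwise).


60023 ^ 16232 = 54559

54559


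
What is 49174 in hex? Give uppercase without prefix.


49174 = C016 hex

C016


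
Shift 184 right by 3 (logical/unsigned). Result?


0b10111000 >> 3 = 0b10111 = 23

23


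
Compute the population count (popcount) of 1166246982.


0b1000101100000111000010001000110 has 11 set bits

11


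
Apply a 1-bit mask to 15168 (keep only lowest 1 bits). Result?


15168 & 1 = 0

0


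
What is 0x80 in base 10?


80 hex = 128 decimal

128


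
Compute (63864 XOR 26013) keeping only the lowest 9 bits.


Step 1: 63864 ^ 26013 = 40165
Step 2: 40165 & 511 = 229

229


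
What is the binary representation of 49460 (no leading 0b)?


49460 = 1100000100110100 in binary

1100000100110100


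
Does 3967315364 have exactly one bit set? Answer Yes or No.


0b11101100011110000110110110100100. Multiple bits set => No

No


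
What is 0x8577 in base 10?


8577 hex = 34167 decimal

34167


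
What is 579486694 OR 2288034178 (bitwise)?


0b100010100010100100001111100110 | 0b10001000011000001010000110000010 = 0b10101010111010101110001111100110 = 2867520486

2867520486


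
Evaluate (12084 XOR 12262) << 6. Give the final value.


Step 1: 12084 ^ 12262 = 210
Step 2: 210 << 6 = 13440

13440


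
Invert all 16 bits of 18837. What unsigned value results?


18837 ^ 65535 = 46698

46698


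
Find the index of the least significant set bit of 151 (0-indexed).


0b10010111. Lowest set bit at position 0

0


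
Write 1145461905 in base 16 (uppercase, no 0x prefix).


1145461905 = 44465C91 hex

44465C91


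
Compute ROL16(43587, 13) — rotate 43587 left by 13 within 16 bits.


Rotate 0b1010101001000011 left by 13 (16-bit) = 0b111010101001000 = 30024

30024


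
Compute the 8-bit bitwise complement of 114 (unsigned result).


~0b1110010 = 0b10001101 = 141 (8-bit unsigned)

141


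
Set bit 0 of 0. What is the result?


0 | (1 << 0) = 0 | 1 = 1

1


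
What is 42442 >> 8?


0b1010010111001010 >> 8 = 0b10100101 = 165

165


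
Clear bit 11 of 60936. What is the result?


60936 & ~(1 << 11) = 58888

58888


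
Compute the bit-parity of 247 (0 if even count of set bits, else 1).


0b11110111 has 7 ones => parity 1

1


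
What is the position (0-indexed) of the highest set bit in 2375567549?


0b10001101100110000100100010111101. Highest set bit at position 31

31


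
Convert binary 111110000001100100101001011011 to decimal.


111110000001100100101001011011 in decimal = 1040599643

1040599643


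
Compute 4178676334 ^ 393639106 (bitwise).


0b11111001000100011000101001101110 ^ 0b10111011101100111010011000010 = 0b11101110011001111111111010101100 = 3999792812

3999792812


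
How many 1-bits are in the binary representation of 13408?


0b11010001100000 has 5 set bits

5


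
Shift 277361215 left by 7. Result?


0b10000100010000011001000111111 << 7 = 0b100001000100000110010001111110000000 = 35502235520

35502235520


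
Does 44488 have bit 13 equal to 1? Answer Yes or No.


0b1010110111001000, bit 13 = 1. Yes

Yes


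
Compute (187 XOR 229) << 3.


Step 1: 187 ^ 229 = 94
Step 2: 94 << 3 = 752

752


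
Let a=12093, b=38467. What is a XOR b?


12093 ^ 38467 = 47486

47486


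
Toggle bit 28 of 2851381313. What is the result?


2851381313 ^ (1 << 28) = 2851381313 ^ 268435456 = 3119816769

3119816769


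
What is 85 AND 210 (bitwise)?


0b1010101 & 0b11010010 = 0b1010000 = 80

80


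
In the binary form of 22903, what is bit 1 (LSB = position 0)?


0b101100101110111, position 1 = 1

1


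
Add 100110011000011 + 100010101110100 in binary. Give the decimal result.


100110011000011 + 100010101110100 = 1001001000110111 = 37431

37431


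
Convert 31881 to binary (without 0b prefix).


31881 = 111110010001001 in binary

111110010001001


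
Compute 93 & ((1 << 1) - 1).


93 & 1 = 1

1


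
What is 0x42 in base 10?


42 hex = 66 decimal

66


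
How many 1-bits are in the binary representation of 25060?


0b110000111100100 has 7 set bits

7


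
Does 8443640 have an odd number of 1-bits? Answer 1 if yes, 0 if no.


0b100000001101011011111000 has 11 ones => parity 1

1


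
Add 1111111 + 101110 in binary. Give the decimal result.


1111111 + 101110 = 10101101 = 173

173


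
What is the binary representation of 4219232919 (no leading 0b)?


4219232919 = 11111011011111000110001010010111 in binary

11111011011111000110001010010111


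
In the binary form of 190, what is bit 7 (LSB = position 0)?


0b10111110, position 7 = 1

1


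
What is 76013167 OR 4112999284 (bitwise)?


0b100100001111101111001101111 | 0b11110101001001110110001101110100 = 0b11110101101001111111111101111111 = 4121427839

4121427839


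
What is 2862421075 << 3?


0b10101010100111010001010001010011 << 3 = 0b10101010100111010001010001010011000 = 22899368600

22899368600


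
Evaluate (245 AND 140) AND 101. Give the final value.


Step 1: 245 & 140 = 132
Step 2: 132 & 101 = 4

4


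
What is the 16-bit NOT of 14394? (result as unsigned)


~0b11100000111010 = 0b1100011111000101 = 51141 (16-bit unsigned)

51141


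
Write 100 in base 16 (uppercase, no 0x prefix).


100 = 64 hex

64


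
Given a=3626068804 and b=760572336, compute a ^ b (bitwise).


3626068804 ^ 760572336 = 4118020852

4118020852


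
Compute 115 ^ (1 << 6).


115 ^ (1 << 6) = 115 ^ 64 = 51

51


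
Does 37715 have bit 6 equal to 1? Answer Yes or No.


0b1001001101010011, bit 6 = 1. Yes

Yes


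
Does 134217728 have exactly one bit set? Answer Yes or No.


0b1000000000000000000000000000. Only one bit set => Yes

Yes


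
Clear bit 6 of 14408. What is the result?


14408 & ~(1 << 6) = 14344

14344


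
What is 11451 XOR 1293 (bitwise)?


0b10110010111011 ^ 0b10100001101 = 0b10100110110110 = 10678

10678


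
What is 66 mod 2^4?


66 & 15 = 2

2


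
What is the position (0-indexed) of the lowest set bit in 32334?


0b111111001001110. Lowest set bit at position 1

1


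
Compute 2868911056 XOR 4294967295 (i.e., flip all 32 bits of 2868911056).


2868911056 ^ 4294967295 = 1426056239

1426056239


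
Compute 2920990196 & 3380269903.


0b10101110000110101100010111110100 & 0b11001001011110101101001101001111 = 0b10001000000110101100000101000100 = 2283454788

2283454788


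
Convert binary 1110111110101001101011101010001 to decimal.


1110111110101001101011101010001 in decimal = 2010437457

2010437457


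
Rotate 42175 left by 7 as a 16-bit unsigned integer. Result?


Rotate 0b1010010010111111 left by 7 (16-bit) = 0b101111111010010 = 24530

24530


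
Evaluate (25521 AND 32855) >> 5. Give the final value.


Step 1: 25521 & 32855 = 17
Step 2: 17 >> 5 = 0

0


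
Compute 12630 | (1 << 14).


12630 | (1 << 14) = 12630 | 16384 = 29014

29014


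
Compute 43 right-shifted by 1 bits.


0b101011 >> 1 = 0b10101 = 21

21


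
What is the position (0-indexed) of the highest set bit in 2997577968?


0b10110010101010110110100011110000. Highest set bit at position 31

31


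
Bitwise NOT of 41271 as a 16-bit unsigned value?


~0b1010000100110111 = 0b101111011001000 = 24264 (16-bit unsigned)

24264


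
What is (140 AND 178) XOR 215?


Step 1: 140 & 178 = 128
Step 2: 128 ^ 215 = 87

87


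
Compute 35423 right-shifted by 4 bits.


0b1000101001011111 >> 4 = 0b100010100101 = 2213

2213


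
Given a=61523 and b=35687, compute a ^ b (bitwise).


61523 ^ 35687 = 31540

31540


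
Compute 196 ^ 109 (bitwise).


0b11000100 ^ 0b1101101 = 0b10101001 = 169

169


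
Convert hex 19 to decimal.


19 hex = 25 decimal

25


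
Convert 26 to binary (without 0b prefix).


26 = 11010 in binary

11010


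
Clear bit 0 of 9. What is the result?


9 & ~(1 << 0) = 8

8


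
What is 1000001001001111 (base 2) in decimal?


1000001001001111 in decimal = 33359

33359


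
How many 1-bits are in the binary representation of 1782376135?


0b1101010001111001110011011000111 has 18 set bits

18


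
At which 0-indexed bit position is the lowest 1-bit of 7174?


0b1110000000110. Lowest set bit at position 1

1


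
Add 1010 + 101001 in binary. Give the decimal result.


1010 + 101001 = 110011 = 51

51


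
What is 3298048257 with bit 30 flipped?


3298048257 ^ (1 << 30) = 3298048257 ^ 1073741824 = 2224306433

2224306433


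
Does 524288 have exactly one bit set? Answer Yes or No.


0b10000000000000000000. Only one bit set => Yes

Yes


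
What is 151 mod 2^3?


151 & 7 = 7

7


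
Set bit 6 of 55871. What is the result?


55871 | (1 << 6) = 55871 | 64 = 55935

55935


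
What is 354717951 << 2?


0b10101001001001001000011111111 << 2 = 0b1010100100100100100001111111100 = 1418871804

1418871804


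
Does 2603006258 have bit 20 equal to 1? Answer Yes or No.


0b10011011001001101011100100110010, bit 20 = 0. No

No


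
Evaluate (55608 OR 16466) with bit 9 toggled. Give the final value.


Step 1: 55608 | 16466 = 55674
Step 2: 55674 ^ (1 << 9) = 55674 ^ 512 = 56186

56186


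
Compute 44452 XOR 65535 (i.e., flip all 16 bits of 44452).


44452 ^ 65535 = 21083

21083


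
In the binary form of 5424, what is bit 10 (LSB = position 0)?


0b1010100110000, position 10 = 1

1


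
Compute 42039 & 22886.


0b1010010000110111 & 0b101100101100110 = 0b100110 = 38

38


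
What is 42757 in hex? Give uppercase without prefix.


42757 = A705 hex

A705


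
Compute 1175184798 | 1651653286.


0b1000110000010111110010110011110 | 0b1100010011100100011101010100110 = 0b1100110011110111111111110111110 = 1719402430

1719402430


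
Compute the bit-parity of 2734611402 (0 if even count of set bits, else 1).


0b10100010111111101101101111001010 has 20 ones => parity 0

0


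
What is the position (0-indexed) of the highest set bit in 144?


0b10010000. Highest set bit at position 7

7


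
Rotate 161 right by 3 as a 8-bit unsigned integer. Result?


Rotate 0b10100001 right by 3 (8-bit) = 0b110100 = 52

52


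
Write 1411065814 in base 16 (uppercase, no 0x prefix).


1411065814 = 541B27D6 hex

541B27D6


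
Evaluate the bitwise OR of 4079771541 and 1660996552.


0b11110011001011000101111110010101 | 0b1100011000000001100101111001000 = 0b11110011001011001101111111011101 = 4079804381

4079804381


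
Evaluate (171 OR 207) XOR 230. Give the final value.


Step 1: 171 | 207 = 239
Step 2: 239 ^ 230 = 9

9


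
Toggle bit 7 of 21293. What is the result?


21293 ^ (1 << 7) = 21293 ^ 128 = 21421

21421


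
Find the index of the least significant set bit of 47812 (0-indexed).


0b1011101011000100. Lowest set bit at position 2

2


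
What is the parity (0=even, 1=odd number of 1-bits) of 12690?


0b11000110010010 has 6 ones => parity 0

0


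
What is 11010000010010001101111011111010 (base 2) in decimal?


11010000010010001101111011111010 in decimal = 3494436602

3494436602
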